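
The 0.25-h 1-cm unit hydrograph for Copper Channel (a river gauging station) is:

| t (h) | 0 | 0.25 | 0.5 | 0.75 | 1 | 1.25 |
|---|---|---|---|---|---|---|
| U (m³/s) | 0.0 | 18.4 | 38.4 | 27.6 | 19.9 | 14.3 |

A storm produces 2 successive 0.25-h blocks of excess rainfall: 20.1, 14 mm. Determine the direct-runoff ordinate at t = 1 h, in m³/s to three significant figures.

Q ≈ 78.6 m³/s

By discrete convolution, Q_j = Σ (P_i / 10 mm) · U_{j−i}.
At t = 1 h (j=4): Q = (20.1/10)·19.9 + (14/10)·27.6 = 78.6 m³/s.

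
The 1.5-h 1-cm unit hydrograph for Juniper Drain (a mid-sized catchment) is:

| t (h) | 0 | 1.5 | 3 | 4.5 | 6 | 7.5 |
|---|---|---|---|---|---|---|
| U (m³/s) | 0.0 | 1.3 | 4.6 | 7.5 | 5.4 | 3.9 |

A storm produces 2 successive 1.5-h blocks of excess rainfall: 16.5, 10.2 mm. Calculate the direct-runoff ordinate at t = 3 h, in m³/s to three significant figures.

Q ≈ 8.92 m³/s

By discrete convolution, Q_j = Σ (P_i / 10 mm) · U_{j−i}.
At t = 3 h (j=2): Q = (16.5/10)·4.6 + (10.2/10)·1.3 = 8.92 m³/s.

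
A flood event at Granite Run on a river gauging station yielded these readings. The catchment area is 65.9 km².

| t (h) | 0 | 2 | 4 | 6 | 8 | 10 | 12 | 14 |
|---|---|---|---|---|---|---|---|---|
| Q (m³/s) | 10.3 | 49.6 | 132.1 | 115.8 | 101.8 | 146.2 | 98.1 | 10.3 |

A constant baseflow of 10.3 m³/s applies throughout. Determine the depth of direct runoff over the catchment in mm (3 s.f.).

d ≈ 63.6 mm

Direct runoff: 0.0, 39.3, 121.8, 105.5, 91.5, 135.9, 87.8, 0.0 m³/s; ΣQ_DR = 581.8 m³/s.
V = ΣQ_DR · Δt = 581.8 × 7200 s = 4.189 × 10^6 m³.
Over A = 65.9 km², depth = V / A = 63.6 mm.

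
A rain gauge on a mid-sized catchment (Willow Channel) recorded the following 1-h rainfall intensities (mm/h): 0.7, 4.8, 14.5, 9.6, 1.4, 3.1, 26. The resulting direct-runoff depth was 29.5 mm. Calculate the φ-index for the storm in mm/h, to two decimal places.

Only the 3 blocks with intensity above φ contribute runoff: 14.5, 9.6, 26 mm/h.
Σ(I−φ)·Δt = d  ⇒  (14.5+9.6+26 − 3φ)·1 = 29.5
φ = (50.10 − 29.5/1) / 3 = 6.87 mm/h.

φ ≈ 6.87 mm/h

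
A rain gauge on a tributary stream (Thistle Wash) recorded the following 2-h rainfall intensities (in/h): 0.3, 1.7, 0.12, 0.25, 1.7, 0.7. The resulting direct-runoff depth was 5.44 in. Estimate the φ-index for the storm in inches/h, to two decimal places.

φ ≈ 0.46 in/h

Only the 3 blocks with intensity above φ contribute runoff: 1.7, 1.7, 0.7 in/h.
Σ(I−φ)·Δt = d  ⇒  (1.7+1.7+0.7 − 3φ)·2 = 5.44
φ = (4.100 − 5.44/2) / 3 = 0.46 in/h.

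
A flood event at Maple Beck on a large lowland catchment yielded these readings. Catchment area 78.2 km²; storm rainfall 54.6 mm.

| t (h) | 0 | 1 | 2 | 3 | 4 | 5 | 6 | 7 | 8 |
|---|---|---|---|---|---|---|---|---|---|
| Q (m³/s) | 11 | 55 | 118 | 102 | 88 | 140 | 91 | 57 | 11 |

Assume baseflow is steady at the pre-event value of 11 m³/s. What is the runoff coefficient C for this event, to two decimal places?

C ≈ 0.48

ΣQ_DR = 574.0 m³/s; V = ΣQ_DR·Δt = 2.066 × 10^6 m³.
Runoff depth d = V / A = 26.42 mm.
C = d / P = 26.42 / 54.6 = 0.48.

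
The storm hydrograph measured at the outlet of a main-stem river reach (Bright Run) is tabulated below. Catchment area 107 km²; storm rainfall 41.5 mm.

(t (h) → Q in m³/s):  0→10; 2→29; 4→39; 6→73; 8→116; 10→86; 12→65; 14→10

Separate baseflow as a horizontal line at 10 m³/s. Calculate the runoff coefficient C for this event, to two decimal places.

ΣQ_DR = 348.0 m³/s; V = ΣQ_DR·Δt = 2.506 × 10^6 m³.
Runoff depth d = V / A = 23.42 mm.
C = d / P = 23.42 / 41.5 = 0.56.

C ≈ 0.56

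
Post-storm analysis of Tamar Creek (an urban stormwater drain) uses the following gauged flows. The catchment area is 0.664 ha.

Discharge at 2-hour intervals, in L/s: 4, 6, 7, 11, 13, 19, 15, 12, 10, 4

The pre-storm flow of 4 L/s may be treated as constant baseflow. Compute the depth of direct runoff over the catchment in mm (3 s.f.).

d ≈ 66.1 mm

Direct runoff: 0.0, 2.0, 3.0, 7.0, 9.0, 15.0, 11.0, 8.0, 6.0, 0.0 L/s; ΣQ_DR = 61.00 L/s.
V = ΣQ_DR · Δt = 61.00 × 7200 s = 4.392 × 10^5 L.
Over A = 0.664 ha, depth = V / A = 66.1 mm.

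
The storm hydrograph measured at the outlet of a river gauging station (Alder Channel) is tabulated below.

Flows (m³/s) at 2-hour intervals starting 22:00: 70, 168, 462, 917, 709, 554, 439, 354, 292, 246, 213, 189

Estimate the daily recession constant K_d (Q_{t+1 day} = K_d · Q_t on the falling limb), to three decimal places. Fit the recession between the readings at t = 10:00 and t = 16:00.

Between t = 10:00 and t = 16:00 the flow falls from 439 to 246 m³/s over 3×2 h = 6 h.
Per-interval ratio K = (246/439)^(1/3) = 0.8244; K_d = K^(24/2) = 0.099.

K_d ≈ 0.099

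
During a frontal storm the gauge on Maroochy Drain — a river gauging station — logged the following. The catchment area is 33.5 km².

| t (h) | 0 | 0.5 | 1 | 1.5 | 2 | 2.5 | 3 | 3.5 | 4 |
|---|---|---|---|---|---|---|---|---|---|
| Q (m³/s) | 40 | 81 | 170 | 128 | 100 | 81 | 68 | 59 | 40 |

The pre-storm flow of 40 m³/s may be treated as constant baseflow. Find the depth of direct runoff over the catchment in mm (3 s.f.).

d ≈ 21.9 mm

Direct runoff: 0.0, 41.0, 130.0, 88.0, 60.0, 41.0, 28.0, 19.0, 0.0 m³/s; ΣQ_DR = 407.0 m³/s.
V = ΣQ_DR · Δt = 407.0 × 1800 s = 7.326 × 10^5 m³.
Over A = 33.5 km², depth = V / A = 21.9 mm.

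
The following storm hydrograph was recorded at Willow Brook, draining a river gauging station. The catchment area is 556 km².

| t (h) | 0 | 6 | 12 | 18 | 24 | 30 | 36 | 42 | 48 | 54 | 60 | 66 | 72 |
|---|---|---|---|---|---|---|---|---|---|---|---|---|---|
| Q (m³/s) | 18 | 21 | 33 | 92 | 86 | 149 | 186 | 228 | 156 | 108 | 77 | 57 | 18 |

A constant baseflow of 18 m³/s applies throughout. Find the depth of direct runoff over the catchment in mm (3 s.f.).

Direct runoff: 0.0, 3.0, 15.0, 74.0, 68.0, 131.0, 168.0, 210.0, 138.0, 90.0, 59.0, 39.0, 0.0 m³/s; ΣQ_DR = 995.0 m³/s.
V = ΣQ_DR · Δt = 995.0 × 21600 s = 2.149 × 10^7 m³.
Over A = 556 km², depth = V / A = 38.7 mm.

d ≈ 38.7 mm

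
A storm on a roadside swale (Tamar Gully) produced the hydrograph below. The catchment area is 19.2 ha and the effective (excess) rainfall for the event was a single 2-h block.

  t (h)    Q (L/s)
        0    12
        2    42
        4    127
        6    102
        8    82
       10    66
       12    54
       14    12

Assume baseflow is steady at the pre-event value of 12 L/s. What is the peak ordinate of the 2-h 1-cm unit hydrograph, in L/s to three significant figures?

U_p ≈ 76.5 L/s

Direct runoff: 0.0, 30.0, 115.0, 90.0, 70.0, 54.0, 42.0, 0.0 L/s; ΣQ_DR = 401.0 L/s, peak = 115.0 L/s.
Runoff depth d = ΣQ_DR·Δt / A = 401.0 × 7200 / (19.2 ha) = 15.04 mm.
The 1-cm UH is the DRH scaled by (10 mm)/d, so U_p = 115.0 × 10/15.04 = 76.5 L/s.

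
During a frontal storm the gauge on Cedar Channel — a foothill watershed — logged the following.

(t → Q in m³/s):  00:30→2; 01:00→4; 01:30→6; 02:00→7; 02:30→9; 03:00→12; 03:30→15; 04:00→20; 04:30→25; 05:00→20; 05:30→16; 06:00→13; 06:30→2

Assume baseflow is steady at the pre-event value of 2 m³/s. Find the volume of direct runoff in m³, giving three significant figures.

V ≈ 2.25 × 10^5 m³

Direct-runoff ordinates (Q − Q_b): 0.0, 2.0, 4.0, 5.0, 7.0, 10.0, 13.0, 18.0, 23.0, 18.0, 14.0, 11.0, 0.0 m³/s.
ΣQ_DR = 125.0 m³/s.
With Δt = 0.5 h = 1800 s, V = ΣQ_DR · Δt = 125.0 × 1800 = 2.25 × 10^5 m³.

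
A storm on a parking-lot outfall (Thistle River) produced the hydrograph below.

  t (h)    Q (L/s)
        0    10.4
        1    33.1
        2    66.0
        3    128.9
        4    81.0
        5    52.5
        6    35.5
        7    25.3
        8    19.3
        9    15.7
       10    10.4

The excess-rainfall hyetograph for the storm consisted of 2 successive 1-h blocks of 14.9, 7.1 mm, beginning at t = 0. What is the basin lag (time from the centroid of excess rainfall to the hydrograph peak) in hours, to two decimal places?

t_L ≈ 2.18 h

Centroid of excess rainfall: t_c = Σ P_i·t̄_i / ΣP_i = 0.8227 h (block centres at 0.5, 1.5 h).
Hydrograph peak occurs at t = 3 h, so basin lag t_L = 3 − 0.8227 = 2.18 h.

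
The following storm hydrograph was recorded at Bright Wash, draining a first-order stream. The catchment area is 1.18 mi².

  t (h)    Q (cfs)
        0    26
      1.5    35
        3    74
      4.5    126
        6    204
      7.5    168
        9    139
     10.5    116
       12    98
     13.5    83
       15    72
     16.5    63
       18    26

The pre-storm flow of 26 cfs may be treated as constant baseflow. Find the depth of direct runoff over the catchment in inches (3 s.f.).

Direct runoff: 0.0, 9.0, 48.0, 100.0, 178.0, 142.0, 113.0, 90.0, 72.0, 57.0, 46.0, 37.0, 0.0 cfs; ΣQ_DR = 892.0 cfs.
V = ΣQ_DR · Δt = 892.0 × 5400 s = 4.817 × 10^6 ft³.
Over A = 1.18 mi², depth = V / A = 1.76 in.

d ≈ 1.76 in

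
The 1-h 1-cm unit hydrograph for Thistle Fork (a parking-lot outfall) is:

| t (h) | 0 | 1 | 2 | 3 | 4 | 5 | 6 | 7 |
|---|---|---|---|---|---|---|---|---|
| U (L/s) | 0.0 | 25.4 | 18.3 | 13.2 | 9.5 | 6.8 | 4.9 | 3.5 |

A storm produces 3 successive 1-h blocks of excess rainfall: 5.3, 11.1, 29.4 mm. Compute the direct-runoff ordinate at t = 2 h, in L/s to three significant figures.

By discrete convolution, Q_j = Σ (P_i / 10 mm) · U_{j−i}.
At t = 2 h (j=2): Q = (5.3/10)·18.3 + (11.1/10)·25.4 + (29.4/10)·0.0 = 37.9 L/s.

Q ≈ 37.9 L/s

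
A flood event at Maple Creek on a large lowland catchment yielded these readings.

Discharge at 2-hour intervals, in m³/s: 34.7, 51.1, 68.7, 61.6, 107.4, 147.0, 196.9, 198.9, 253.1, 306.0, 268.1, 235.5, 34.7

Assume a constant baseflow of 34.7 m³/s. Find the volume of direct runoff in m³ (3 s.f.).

Direct-runoff ordinates (Q − Q_b): 0.0, 16.4, 34.0, 26.9, 72.7, 112.3, 162.2, 164.2, 218.4, 271.3, 233.4, 200.8, 0.0 m³/s.
ΣQ_DR = 1513 m³/s.
With Δt = 2 h = 7200 s, V = ΣQ_DR · Δt = 1513 × 7200 = 1.09 × 10^7 m³.

V ≈ 1.09 × 10^7 m³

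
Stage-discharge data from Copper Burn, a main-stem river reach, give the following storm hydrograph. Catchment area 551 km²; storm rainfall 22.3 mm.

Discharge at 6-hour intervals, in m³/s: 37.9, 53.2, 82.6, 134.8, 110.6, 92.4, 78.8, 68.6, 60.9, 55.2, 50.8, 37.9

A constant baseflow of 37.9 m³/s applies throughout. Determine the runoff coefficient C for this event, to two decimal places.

ΣQ_DR = 408.9 m³/s; V = ΣQ_DR·Δt = 8.832 × 10^6 m³.
Runoff depth d = V / A = 16.03 mm.
C = d / P = 16.03 / 22.3 = 0.72.

C ≈ 0.72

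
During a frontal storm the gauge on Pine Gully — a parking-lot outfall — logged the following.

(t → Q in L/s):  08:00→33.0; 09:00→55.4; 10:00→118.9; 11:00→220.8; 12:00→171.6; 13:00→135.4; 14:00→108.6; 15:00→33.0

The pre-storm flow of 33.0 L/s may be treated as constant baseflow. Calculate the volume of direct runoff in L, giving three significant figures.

V ≈ 2.21 × 10^6 L

Direct-runoff ordinates (Q − Q_b): 0.0, 22.4, 85.9, 187.8, 138.6, 102.4, 75.6, 0.0 L/s.
ΣQ_DR = 612.7 L/s.
With Δt = 1 h = 3600 s, V = ΣQ_DR · Δt = 612.7 × 3600 = 2.21 × 10^6 L.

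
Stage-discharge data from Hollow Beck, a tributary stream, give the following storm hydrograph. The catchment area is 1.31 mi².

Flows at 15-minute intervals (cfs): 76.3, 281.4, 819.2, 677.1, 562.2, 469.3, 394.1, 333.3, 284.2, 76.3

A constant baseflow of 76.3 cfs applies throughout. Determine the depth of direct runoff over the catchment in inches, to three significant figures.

Direct runoff: 0.0, 205.1, 742.9, 600.8, 485.9, 393.0, 317.8, 257.0, 207.9, 0.0 cfs; ΣQ_DR = 3210 cfs.
V = ΣQ_DR · Δt = 3210 × 900 s = 2.889 × 10^6 ft³.
Over A = 1.31 mi², depth = V / A = 0.949 in.

d ≈ 0.949 in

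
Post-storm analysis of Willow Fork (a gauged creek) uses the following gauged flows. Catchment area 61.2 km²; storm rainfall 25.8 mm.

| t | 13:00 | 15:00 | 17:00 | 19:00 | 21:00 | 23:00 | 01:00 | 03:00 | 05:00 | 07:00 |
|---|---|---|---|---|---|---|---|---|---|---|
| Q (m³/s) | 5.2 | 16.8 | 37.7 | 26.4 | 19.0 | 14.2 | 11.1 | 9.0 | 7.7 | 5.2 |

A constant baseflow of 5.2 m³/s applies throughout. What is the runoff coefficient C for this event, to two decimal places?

ΣQ_DR = 100.3 m³/s; V = ΣQ_DR·Δt = 7.222 × 10^5 m³.
Runoff depth d = V / A = 11.80 mm.
C = d / P = 11.80 / 25.8 = 0.46.

C ≈ 0.46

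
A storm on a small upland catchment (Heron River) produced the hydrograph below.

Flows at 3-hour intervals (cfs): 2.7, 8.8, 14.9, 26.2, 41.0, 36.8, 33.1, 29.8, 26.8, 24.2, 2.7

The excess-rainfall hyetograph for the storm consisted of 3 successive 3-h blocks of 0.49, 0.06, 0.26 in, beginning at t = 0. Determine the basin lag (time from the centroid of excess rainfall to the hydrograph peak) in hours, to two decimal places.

Centroid of excess rainfall: t_c = Σ P_i·t̄_i / ΣP_i = 3.6481 h (block centres at 1.5, 4.5, 7.5 h).
Hydrograph peak occurs at t = 12 h, so basin lag t_L = 12 − 3.6481 = 8.35 h.

t_L ≈ 8.35 h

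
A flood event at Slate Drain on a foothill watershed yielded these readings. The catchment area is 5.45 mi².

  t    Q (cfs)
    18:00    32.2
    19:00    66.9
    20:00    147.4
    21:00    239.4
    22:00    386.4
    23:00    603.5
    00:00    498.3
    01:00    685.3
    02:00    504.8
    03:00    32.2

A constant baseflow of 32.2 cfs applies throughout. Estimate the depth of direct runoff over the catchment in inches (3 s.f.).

Direct runoff: 0.0, 34.7, 115.2, 207.2, 354.2, 571.3, 466.1, 653.1, 472.6, 0.0 cfs; ΣQ_DR = 2874 cfs.
V = ΣQ_DR · Δt = 2874 × 3600 s = 1.035 × 10^7 ft³.
Over A = 5.45 mi², depth = V / A = 0.817 in.

d ≈ 0.817 in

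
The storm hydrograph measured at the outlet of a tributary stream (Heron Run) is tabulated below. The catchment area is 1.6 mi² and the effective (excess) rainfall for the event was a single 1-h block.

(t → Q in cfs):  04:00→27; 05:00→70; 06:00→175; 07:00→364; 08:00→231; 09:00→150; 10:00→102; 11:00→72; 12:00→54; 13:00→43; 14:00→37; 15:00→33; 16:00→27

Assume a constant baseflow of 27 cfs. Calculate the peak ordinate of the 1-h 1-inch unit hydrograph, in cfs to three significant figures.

U_p ≈ 337 cfs

Direct runoff: 0.0, 43.0, 148.0, 337.0, 204.0, 123.0, 75.0, 45.0, 27.0, 16.0, 10.0, 6.0, 0.0 cfs; ΣQ_DR = 1034 cfs, peak = 337.0 cfs.
Runoff depth d = ΣQ_DR·Δt / A = 1034 × 3600 / (1.6 mi²) = 1.001 in.
The 1-inch UH is the DRH scaled by (1 in)/d, so U_p = 337.0 × 1/1.001 = 337 cfs.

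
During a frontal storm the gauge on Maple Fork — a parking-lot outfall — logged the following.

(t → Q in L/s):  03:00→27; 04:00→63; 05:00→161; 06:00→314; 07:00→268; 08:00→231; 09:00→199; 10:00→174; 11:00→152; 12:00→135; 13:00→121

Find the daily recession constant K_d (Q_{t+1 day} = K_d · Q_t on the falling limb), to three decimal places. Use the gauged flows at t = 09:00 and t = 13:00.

K_d ≈ 0.051

Between t = 09:00 and t = 13:00 the flow falls from 199 to 121 L/s over 4×1 h = 4 h.
Per-interval ratio K = (121/199)^(1/4) = 0.8830; K_d = K^(24/1) = 0.051.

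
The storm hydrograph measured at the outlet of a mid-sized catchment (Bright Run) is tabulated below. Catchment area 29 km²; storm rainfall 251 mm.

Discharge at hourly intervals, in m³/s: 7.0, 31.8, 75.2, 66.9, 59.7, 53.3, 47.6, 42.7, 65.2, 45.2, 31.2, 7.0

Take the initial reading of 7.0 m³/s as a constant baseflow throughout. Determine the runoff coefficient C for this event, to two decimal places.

C ≈ 0.22

ΣQ_DR = 448.8 m³/s; V = ΣQ_DR·Δt = 1.616 × 10^6 m³.
Runoff depth d = V / A = 55.71 mm.
C = d / P = 55.71 / 251 = 0.22.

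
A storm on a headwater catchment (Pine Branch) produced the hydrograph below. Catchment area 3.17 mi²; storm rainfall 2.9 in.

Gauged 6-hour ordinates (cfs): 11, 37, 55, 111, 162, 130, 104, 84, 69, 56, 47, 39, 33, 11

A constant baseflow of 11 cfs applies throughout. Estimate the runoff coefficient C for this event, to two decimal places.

ΣQ_DR = 795.0 cfs; V = ΣQ_DR·Δt = 1.717 × 10^7 ft³.
Runoff depth d = V / A = 2.332 in.
C = d / P = 2.332 / 2.9 = 0.80.

C ≈ 0.80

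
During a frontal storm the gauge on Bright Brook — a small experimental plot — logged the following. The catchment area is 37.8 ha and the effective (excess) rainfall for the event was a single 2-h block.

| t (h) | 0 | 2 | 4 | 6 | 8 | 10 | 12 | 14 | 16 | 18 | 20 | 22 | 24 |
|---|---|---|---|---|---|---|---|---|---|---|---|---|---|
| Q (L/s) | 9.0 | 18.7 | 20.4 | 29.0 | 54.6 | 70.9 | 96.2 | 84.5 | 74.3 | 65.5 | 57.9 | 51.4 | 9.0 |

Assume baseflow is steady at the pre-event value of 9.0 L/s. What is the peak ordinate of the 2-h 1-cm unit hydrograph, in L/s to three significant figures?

Direct runoff: 0.0, 9.7, 11.4, 20.0, 45.6, 61.9, 87.2, 75.5, 65.3, 56.5, 48.9, 42.4, 0.0 L/s; ΣQ_DR = 524.4 L/s, peak = 87.2 L/s.
Runoff depth d = ΣQ_DR·Δt / A = 524.4 × 7200 / (37.8 ha) = 9.989 mm.
The 1-cm UH is the DRH scaled by (10 mm)/d, so U_p = 87.2 × 10/9.989 = 87.3 L/s.

U_p ≈ 87.3 L/s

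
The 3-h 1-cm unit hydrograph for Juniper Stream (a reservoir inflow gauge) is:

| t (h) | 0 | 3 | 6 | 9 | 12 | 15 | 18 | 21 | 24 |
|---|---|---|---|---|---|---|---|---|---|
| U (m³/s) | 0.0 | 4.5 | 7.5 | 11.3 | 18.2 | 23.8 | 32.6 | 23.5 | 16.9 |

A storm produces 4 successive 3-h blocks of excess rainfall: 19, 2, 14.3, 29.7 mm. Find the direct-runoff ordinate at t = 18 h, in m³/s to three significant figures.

By discrete convolution, Q_j = Σ (P_i / 10 mm) · U_{j−i}.
At t = 18 h (j=6): Q = (19/10)·32.6 + (2/10)·23.8 + (14.3/10)·18.2 + (29.7/10)·11.3 = 126 m³/s.

Q ≈ 126 m³/s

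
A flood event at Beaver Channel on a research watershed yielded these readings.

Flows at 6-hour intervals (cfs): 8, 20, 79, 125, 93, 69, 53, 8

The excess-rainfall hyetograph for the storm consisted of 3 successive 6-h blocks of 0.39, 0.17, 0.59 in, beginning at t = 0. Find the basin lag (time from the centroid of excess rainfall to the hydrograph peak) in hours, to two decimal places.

Centroid of excess rainfall: t_c = Σ P_i·t̄_i / ΣP_i = 10.0435 h (block centres at 3, 9, 15 h).
Hydrograph peak occurs at t = 18 h, so basin lag t_L = 18 − 10.0435 = 7.96 h.

t_L ≈ 7.96 h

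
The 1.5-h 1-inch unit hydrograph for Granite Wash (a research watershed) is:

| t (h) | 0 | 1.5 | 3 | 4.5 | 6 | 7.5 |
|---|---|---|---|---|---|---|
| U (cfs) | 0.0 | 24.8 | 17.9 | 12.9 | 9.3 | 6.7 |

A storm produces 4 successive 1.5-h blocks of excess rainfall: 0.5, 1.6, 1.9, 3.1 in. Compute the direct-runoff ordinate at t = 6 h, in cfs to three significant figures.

By discrete convolution, Q_j = Σ (P_i / 1 in) · U_{j−i}.
At t = 6 h (j=4): Q = (0.5/1)·9.3 + (1.6/1)·12.9 + (1.9/1)·17.9 + (3.1/1)·24.8 = 136 cfs.

Q ≈ 136 cfs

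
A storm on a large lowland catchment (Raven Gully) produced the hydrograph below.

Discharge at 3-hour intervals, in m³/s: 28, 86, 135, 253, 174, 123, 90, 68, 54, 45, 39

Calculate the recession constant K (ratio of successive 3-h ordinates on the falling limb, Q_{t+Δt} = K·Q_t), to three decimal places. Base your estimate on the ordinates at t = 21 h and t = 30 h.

K ≈ 0.831

Using the recession-limb readings at t = 21 h and t = 30 h: Q falls from 68 to 39 m³/s over 3 intervals.
K = (Q₂/Q₁)^(1/3) = (39/68)^(1/3) = 0.831.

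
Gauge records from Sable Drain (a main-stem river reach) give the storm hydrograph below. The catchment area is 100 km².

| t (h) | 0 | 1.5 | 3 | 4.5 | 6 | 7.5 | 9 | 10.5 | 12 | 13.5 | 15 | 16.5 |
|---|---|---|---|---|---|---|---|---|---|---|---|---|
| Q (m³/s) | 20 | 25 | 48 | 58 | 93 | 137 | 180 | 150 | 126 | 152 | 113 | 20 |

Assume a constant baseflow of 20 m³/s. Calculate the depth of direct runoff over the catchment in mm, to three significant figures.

Direct runoff: 0.0, 5.0, 28.0, 38.0, 73.0, 117.0, 160.0, 130.0, 106.0, 132.0, 93.0, 0.0 m³/s; ΣQ_DR = 882.0 m³/s.
V = ΣQ_DR · Δt = 882.0 × 5400 s = 4.763 × 10^6 m³.
Over A = 100 km², depth = V / A = 47.6 mm.

d ≈ 47.6 mm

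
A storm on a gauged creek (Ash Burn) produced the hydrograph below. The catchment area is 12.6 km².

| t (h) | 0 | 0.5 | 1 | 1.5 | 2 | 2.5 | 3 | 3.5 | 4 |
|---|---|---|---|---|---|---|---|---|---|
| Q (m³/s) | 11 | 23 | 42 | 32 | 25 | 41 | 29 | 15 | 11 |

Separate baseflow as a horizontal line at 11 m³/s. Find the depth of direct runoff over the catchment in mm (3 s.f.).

Direct runoff: 0.0, 12.0, 31.0, 21.0, 14.0, 30.0, 18.0, 4.0, 0.0 m³/s; ΣQ_DR = 130.0 m³/s.
V = ΣQ_DR · Δt = 130.0 × 1800 s = 2.340 × 10^5 m³.
Over A = 12.6 km², depth = V / A = 18.6 mm.

d ≈ 18.6 mm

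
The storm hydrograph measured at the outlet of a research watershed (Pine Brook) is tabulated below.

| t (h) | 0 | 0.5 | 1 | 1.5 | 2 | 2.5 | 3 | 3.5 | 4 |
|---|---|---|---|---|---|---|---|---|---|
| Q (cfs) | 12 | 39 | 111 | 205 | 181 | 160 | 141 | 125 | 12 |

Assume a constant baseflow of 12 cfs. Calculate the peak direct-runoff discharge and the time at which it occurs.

Q_p = 193.0 cfs at t = 1.5 h

Subtracting baseflow gives direct-runoff ordinates: 0.0, 27.0, 99.0, 193.0, 169.0, 148.0, 129.0, 113.0, 0.0 cfs.
The maximum is 193.0 cfs, occurring at the reading for t = 1.5 h.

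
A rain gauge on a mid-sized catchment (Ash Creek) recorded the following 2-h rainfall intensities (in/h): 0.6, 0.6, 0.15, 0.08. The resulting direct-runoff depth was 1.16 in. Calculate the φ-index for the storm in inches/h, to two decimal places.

Only the 2 blocks with intensity above φ contribute runoff: 0.6, 0.6 in/h.
Σ(I−φ)·Δt = d  ⇒  (0.6+0.6 − 2φ)·2 = 1.16
φ = (1.200 − 1.16/2) / 2 = 0.31 in/h.

φ ≈ 0.31 in/h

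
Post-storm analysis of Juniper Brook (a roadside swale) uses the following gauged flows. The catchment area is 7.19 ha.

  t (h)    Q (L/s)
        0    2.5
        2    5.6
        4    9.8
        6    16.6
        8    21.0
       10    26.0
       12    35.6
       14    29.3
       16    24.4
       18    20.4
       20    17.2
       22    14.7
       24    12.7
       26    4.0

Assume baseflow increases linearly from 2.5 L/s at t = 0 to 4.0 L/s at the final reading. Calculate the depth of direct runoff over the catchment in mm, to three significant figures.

d ≈ 19.5 mm

Direct runoff: 0.00, 2.98, 7.07, 13.75, 18.04, 22.92, 32.41, 25.99, 20.98, 16.86, 13.55, 10.93, 8.82, 0.00 L/s; ΣQ_DR = 194.3 L/s.
V = ΣQ_DR · Δt = 194.3 × 7200 s = 1.399 × 10^6 L.
Over A = 7.19 ha, depth = V / A = 19.5 mm.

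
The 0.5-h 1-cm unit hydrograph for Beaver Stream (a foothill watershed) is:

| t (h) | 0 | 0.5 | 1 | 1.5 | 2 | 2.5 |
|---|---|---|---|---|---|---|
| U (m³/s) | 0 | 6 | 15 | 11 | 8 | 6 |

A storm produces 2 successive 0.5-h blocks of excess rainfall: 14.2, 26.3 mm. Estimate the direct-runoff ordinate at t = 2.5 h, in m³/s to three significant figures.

By discrete convolution, Q_j = Σ (P_i / 10 mm) · U_{j−i}.
At t = 2.5 h (j=5): Q = (14.2/10)·6 + (26.3/10)·8 = 29.6 m³/s.

Q ≈ 29.6 m³/s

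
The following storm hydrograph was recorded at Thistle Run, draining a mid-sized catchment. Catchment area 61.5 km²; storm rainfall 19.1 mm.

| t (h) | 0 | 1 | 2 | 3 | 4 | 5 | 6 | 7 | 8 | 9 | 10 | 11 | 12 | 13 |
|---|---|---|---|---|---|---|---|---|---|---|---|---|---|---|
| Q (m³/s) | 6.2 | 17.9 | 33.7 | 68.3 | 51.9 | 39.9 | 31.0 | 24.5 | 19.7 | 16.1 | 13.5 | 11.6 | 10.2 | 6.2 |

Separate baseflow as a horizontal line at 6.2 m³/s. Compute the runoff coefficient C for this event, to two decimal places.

C ≈ 0.81

ΣQ_DR = 263.9 m³/s; V = ΣQ_DR·Δt = 9.500 × 10^5 m³.
Runoff depth d = V / A = 15.45 mm.
C = d / P = 15.45 / 19.1 = 0.81.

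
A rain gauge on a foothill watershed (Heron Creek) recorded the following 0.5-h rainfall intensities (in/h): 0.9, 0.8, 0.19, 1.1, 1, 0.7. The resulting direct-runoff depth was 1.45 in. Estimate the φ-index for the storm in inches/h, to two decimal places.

φ ≈ 0.32 in/h

Only the 5 blocks with intensity above φ contribute runoff: 0.9, 0.8, 1.1, 1, 0.7 in/h.
Σ(I−φ)·Δt = d  ⇒  (0.9+0.8+1.1+1+0.7 − 5φ)·0.5 = 1.45
φ = (4.500 − 1.45/0.5) / 5 = 0.32 in/h.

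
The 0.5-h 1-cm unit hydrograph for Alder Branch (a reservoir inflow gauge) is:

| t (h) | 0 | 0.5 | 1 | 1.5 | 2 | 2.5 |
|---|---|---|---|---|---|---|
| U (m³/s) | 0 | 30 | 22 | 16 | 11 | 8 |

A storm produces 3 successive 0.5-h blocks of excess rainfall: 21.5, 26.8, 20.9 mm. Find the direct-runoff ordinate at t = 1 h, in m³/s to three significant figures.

By discrete convolution, Q_j = Σ (P_i / 10 mm) · U_{j−i}.
At t = 1 h (j=2): Q = (21.5/10)·22 + (26.8/10)·30 + (20.9/10)·0 = 128 m³/s.

Q ≈ 128 m³/s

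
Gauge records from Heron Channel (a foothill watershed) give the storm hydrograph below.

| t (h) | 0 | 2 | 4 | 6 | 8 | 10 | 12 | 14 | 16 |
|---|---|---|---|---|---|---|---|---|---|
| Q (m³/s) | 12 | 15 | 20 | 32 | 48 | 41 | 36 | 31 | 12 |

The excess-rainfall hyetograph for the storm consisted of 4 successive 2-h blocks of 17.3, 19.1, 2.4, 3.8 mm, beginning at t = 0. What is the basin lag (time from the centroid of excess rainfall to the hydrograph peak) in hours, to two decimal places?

Centroid of excess rainfall: t_c = Σ P_i·t̄_i / ΣP_i = 2.6573 h (block centres at 1, 3, 5, 7 h).
Hydrograph peak occurs at t = 8 h, so basin lag t_L = 8 − 2.6573 = 5.34 h.

t_L ≈ 5.34 h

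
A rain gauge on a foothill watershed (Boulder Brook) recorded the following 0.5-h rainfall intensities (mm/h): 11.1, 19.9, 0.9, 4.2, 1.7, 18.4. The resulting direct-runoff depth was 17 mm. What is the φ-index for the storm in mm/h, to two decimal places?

φ ≈ 5.13 mm/h

Only the 3 blocks with intensity above φ contribute runoff: 11.1, 19.9, 18.4 mm/h.
Σ(I−φ)·Δt = d  ⇒  (11.1+19.9+18.4 − 3φ)·0.5 = 17
φ = (49.40 − 17/0.5) / 3 = 5.13 mm/h.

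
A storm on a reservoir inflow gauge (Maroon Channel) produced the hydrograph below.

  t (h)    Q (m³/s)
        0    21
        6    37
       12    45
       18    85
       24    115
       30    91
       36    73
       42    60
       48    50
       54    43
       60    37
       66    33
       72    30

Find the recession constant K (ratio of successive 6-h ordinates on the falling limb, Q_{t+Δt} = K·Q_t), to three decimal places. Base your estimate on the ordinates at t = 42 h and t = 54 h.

Using the recession-limb readings at t = 42 h and t = 54 h: Q falls from 60 to 43 m³/s over 2 intervals.
K = (Q₂/Q₁)^(1/2) = (43/60)^(1/2) = 0.847.

K ≈ 0.847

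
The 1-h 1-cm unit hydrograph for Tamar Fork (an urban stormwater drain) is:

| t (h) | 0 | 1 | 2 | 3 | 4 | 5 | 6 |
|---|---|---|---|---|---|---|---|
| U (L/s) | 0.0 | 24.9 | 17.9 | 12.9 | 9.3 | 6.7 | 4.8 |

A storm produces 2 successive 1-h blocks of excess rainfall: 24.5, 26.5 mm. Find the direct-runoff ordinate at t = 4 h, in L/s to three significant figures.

By discrete convolution, Q_j = Σ (P_i / 10 mm) · U_{j−i}.
At t = 4 h (j=4): Q = (24.5/10)·9.3 + (26.5/10)·12.9 = 57.0 L/s.

Q ≈ 57.0 L/s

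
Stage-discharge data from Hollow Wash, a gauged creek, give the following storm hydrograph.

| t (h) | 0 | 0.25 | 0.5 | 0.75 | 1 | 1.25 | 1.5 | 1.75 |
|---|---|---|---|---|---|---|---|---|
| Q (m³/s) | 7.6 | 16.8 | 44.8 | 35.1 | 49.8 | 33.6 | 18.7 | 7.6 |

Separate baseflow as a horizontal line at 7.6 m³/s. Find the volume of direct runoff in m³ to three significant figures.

V ≈ 1.38 × 10^5 m³

Direct-runoff ordinates (Q − Q_b): 0.0, 9.2, 37.2, 27.5, 42.2, 26.0, 11.1, 0.0 m³/s.
ΣQ_DR = 153.2 m³/s.
With Δt = 0.25 h = 900 s, V = ΣQ_DR · Δt = 153.2 × 900 = 1.38 × 10^5 m³.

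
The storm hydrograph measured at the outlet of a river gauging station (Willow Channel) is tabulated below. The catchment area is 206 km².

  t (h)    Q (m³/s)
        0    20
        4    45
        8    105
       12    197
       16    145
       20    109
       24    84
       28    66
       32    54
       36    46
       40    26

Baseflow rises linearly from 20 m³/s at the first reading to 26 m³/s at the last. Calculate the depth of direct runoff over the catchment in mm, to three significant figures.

d ≈ 45.0 mm

Direct runoff: 0.00, 24.40, 83.80, 175.20, 122.60, 86.00, 60.40, 41.80, 29.20, 20.60, 0.00 m³/s; ΣQ_DR = 644.0 m³/s.
V = ΣQ_DR · Δt = 644.0 × 14400 s = 9.274 × 10^6 m³.
Over A = 206 km², depth = V / A = 45.0 mm.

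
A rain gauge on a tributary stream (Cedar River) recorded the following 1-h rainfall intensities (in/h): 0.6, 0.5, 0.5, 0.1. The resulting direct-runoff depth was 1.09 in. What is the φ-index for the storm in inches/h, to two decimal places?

φ ≈ 0.17 in/h

Only the 3 blocks with intensity above φ contribute runoff: 0.6, 0.5, 0.5 in/h.
Σ(I−φ)·Δt = d  ⇒  (0.6+0.5+0.5 − 3φ)·1 = 1.09
φ = (1.600 − 1.09/1) / 3 = 0.17 in/h.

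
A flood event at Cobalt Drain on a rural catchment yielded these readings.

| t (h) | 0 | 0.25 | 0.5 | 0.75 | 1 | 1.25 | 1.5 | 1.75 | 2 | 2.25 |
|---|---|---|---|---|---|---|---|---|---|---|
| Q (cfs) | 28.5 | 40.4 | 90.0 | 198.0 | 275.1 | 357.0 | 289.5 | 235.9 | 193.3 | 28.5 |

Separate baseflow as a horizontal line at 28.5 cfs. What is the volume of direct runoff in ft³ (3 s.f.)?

Direct-runoff ordinates (Q − Q_b): 0.0, 11.9, 61.5, 169.5, 246.6, 328.5, 261.0, 207.4, 164.8, 0.0 cfs.
ΣQ_DR = 1451 cfs.
With Δt = 0.25 h = 900 s, V = ΣQ_DR · Δt = 1451 × 900 = 1.31 × 10^6 ft³.

V ≈ 1.31 × 10^6 ft³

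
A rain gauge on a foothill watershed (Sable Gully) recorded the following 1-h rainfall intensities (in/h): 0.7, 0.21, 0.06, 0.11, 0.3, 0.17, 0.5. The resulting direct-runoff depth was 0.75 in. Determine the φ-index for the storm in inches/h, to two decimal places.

Only the 3 blocks with intensity above φ contribute runoff: 0.7, 0.3, 0.5 in/h.
Σ(I−φ)·Δt = d  ⇒  (0.7+0.3+0.5 − 3φ)·1 = 0.75
φ = (1.500 − 0.75/1) / 3 = 0.25 in/h.

φ ≈ 0.25 in/h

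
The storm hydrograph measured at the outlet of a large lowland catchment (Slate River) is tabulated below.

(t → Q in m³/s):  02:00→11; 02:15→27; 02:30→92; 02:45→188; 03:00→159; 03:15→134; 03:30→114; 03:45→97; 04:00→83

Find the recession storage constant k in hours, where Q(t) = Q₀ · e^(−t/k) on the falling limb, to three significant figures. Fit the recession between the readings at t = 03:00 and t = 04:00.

On the falling limb, Q drops from 159 to 83 m³/s between t = 03:00 and t = 04:00 (Δt = 1 h).
k = −Δt / ln(Q₂/Q₁) = −1 / ln(83/159) = 1.54 h.

k ≈ 1.54 h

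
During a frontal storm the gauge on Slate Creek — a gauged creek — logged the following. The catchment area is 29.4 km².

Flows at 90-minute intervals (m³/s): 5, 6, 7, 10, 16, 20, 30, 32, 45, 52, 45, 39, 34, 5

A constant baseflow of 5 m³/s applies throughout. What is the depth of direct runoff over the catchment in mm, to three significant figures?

Direct runoff: 0.0, 1.0, 2.0, 5.0, 11.0, 15.0, 25.0, 27.0, 40.0, 47.0, 40.0, 34.0, 29.0, 0.0 m³/s; ΣQ_DR = 276.0 m³/s.
V = ΣQ_DR · Δt = 276.0 × 5400 s = 1.490 × 10^6 m³.
Over A = 29.4 km², depth = V / A = 50.7 mm.

d ≈ 50.7 mm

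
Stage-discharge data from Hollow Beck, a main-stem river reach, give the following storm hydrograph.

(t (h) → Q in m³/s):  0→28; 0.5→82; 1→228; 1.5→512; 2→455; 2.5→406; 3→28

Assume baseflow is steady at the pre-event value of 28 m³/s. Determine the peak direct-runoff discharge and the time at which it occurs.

Subtracting baseflow gives direct-runoff ordinates: 0.0, 54.0, 200.0, 484.0, 427.0, 378.0, 0.0 m³/s.
The maximum is 484.0 m³/s, occurring at the reading for t = 1.5 h.

Q_p = 484.0 m³/s at t = 1.5 h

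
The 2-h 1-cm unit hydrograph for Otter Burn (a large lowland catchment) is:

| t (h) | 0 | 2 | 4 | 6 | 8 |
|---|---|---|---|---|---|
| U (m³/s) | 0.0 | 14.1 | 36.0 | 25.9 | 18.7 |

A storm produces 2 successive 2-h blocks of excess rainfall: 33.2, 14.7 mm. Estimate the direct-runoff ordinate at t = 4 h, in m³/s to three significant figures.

Q ≈ 140 m³/s

By discrete convolution, Q_j = Σ (P_i / 10 mm) · U_{j−i}.
At t = 4 h (j=2): Q = (33.2/10)·36.0 + (14.7/10)·14.1 = 140 m³/s.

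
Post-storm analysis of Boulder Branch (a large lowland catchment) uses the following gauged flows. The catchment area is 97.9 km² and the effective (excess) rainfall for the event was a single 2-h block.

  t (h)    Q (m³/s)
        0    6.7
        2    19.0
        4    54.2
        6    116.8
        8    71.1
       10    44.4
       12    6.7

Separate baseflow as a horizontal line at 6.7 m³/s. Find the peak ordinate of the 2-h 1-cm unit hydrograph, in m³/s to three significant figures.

U_p ≈ 55.0 m³/s

Direct runoff: 0.0, 12.3, 47.5, 110.1, 64.4, 37.7, 0.0 m³/s; ΣQ_DR = 272.0 m³/s, peak = 110.1 m³/s.
Runoff depth d = ΣQ_DR·Δt / A = 272.0 × 7200 / (97.9 km²) = 20.00 mm.
The 1-cm UH is the DRH scaled by (10 mm)/d, so U_p = 110.1 × 10/20.00 = 55.0 m³/s.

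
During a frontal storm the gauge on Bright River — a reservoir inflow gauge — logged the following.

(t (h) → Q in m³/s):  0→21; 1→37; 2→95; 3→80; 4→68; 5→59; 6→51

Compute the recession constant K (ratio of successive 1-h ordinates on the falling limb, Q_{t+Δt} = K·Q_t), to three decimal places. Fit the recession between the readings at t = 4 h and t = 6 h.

Using the recession-limb readings at t = 4 h and t = 6 h: Q falls from 68 to 51 m³/s over 2 intervals.
K = (Q₂/Q₁)^(1/2) = (51/68)^(1/2) = 0.866.

K ≈ 0.866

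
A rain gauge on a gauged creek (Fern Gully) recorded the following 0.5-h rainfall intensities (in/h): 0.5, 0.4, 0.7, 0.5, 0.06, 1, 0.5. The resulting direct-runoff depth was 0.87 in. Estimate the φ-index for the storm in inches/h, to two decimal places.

Only the 6 blocks with intensity above φ contribute runoff: 0.5, 0.4, 0.7, 0.5, 1, 0.5 in/h.
Σ(I−φ)·Δt = d  ⇒  (0.5+0.4+0.7+0.5+1+0.5 − 6φ)·0.5 = 0.87
φ = (3.600 − 0.87/0.5) / 6 = 0.31 in/h.

φ ≈ 0.31 in/h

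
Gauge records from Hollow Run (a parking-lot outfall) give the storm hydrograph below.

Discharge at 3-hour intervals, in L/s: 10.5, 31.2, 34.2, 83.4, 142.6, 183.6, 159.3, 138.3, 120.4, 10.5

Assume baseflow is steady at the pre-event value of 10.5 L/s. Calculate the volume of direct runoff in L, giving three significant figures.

V ≈ 8.74 × 10^6 L

Direct-runoff ordinates (Q − Q_b): 0.0, 20.7, 23.7, 72.9, 132.1, 173.1, 148.8, 127.8, 109.9, 0.0 L/s.
ΣQ_DR = 809.0 L/s.
With Δt = 3 h = 10800 s, V = ΣQ_DR · Δt = 809.0 × 10800 = 8.74 × 10^6 L.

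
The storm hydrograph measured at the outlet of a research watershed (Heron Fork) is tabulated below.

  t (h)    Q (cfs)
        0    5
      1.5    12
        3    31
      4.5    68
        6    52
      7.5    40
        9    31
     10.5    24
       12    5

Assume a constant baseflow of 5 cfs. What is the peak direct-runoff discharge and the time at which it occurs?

Q_p = 63.0 cfs at t = 4.5 h

Subtracting baseflow gives direct-runoff ordinates: 0.0, 7.0, 26.0, 63.0, 47.0, 35.0, 26.0, 19.0, 0.0 cfs.
The maximum is 63.0 cfs, occurring at the reading for t = 4.5 h.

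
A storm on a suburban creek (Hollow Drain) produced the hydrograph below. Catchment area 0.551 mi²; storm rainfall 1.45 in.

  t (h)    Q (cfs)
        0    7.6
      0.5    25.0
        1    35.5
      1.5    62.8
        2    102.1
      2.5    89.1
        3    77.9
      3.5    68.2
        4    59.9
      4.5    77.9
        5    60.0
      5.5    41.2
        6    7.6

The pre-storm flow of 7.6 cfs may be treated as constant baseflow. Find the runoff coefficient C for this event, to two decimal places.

C ≈ 0.60

ΣQ_DR = 616.0 cfs; V = ΣQ_DR·Δt = 1.109 × 10^6 ft³.
Runoff depth d = V / A = 0.8662 in.
C = d / P = 0.8662 / 1.45 = 0.60.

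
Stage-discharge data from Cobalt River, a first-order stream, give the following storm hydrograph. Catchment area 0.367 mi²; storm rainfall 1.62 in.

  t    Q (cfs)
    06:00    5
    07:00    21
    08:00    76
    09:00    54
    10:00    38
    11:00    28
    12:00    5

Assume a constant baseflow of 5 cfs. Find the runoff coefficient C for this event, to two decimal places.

C ≈ 0.50

ΣQ_DR = 192.0 cfs; V = ΣQ_DR·Δt = 6.912 × 10^5 ft³.
Runoff depth d = V / A = 0.8107 in.
C = d / P = 0.8107 / 1.62 = 0.50.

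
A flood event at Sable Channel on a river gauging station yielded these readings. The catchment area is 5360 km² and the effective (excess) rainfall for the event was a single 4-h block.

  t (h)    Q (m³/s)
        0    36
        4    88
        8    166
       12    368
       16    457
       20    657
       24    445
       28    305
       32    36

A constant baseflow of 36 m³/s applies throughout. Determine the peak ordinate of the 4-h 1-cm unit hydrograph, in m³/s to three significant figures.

U_p ≈ 1030 m³/s

Direct runoff: 0.0, 52.0, 130.0, 332.0, 421.0, 621.0, 409.0, 269.0, 0.0 m³/s; ΣQ_DR = 2234 m³/s, peak = 621.0 m³/s.
Runoff depth d = ΣQ_DR·Δt / A = 2234 × 14400 / (5360 km²) = 6.002 mm.
The 1-cm UH is the DRH scaled by (10 mm)/d, so U_p = 621.0 × 10/6.002 = 1030 m³/s.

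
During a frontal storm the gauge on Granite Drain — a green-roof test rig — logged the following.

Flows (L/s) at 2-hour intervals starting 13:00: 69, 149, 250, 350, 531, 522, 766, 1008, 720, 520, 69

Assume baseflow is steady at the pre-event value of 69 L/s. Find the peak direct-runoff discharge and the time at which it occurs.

Q_p = 939.0 L/s at t = 03:00

Subtracting baseflow gives direct-runoff ordinates: 0.0, 80.0, 181.0, 281.0, 462.0, 453.0, 697.0, 939.0, 651.0, 451.0, 0.0 L/s.
The maximum is 939.0 L/s, occurring at the reading for t = 03:00.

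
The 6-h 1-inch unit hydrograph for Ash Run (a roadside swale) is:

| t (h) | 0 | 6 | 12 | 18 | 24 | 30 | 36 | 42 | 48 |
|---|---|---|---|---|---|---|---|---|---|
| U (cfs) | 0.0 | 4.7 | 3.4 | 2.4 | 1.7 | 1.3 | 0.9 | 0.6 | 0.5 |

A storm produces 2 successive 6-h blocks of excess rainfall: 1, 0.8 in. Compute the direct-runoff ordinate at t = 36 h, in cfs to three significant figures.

Q ≈ 1.94 cfs

By discrete convolution, Q_j = Σ (P_i / 1 in) · U_{j−i}.
At t = 36 h (j=6): Q = (1/1)·0.9 + (0.8/1)·1.3 = 1.94 cfs.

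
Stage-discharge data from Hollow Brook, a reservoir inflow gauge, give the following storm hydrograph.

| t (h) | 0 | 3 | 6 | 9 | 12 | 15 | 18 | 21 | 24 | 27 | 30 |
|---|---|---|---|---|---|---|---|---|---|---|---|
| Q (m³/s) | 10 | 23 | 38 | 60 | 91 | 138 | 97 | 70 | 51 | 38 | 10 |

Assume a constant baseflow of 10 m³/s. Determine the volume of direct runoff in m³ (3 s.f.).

V ≈ 5.57 × 10^6 m³

Direct-runoff ordinates (Q − Q_b): 0.0, 13.0, 28.0, 50.0, 81.0, 128.0, 87.0, 60.0, 41.0, 28.0, 0.0 m³/s.
ΣQ_DR = 516.0 m³/s.
With Δt = 3 h = 10800 s, V = ΣQ_DR · Δt = 516.0 × 10800 = 5.57 × 10^6 m³.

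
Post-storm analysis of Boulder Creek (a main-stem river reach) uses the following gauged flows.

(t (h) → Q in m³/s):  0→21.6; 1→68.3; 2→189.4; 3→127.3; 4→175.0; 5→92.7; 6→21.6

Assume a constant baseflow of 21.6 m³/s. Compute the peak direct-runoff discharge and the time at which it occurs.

Subtracting baseflow gives direct-runoff ordinates: 0.0, 46.7, 167.8, 105.7, 153.4, 71.1, 0.0 m³/s.
The maximum is 167.8 m³/s, occurring at the reading for t = 2 h.

Q_p = 167.8 m³/s at t = 2 h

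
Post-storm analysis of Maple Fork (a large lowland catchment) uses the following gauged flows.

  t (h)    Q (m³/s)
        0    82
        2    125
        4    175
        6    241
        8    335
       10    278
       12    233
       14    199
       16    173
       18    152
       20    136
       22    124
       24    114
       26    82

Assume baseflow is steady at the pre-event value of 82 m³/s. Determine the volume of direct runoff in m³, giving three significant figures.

Direct-runoff ordinates (Q − Q_b): 0.0, 43.0, 93.0, 159.0, 253.0, 196.0, 151.0, 117.0, 91.0, 70.0, 54.0, 42.0, 32.0, 0.0 m³/s.
ΣQ_DR = 1301 m³/s.
With Δt = 2 h = 7200 s, V = ΣQ_DR · Δt = 1301 × 7200 = 9.37 × 10^6 m³.

V ≈ 9.37 × 10^6 m³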